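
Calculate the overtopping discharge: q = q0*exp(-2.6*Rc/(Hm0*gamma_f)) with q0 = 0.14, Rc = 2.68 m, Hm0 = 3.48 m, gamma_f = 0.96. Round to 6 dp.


q = q0 * exp(-2.6 * Rc / (Hm0 * gamma_f))
Exponent = -2.6 * 2.68 / (3.48 * 0.96)
= -2.6 * 2.68 / 3.3408
= -2.085728
exp(-2.085728) = 0.124217
q = 0.14 * 0.124217
q = 0.017390 m^3/s/m

0.017390


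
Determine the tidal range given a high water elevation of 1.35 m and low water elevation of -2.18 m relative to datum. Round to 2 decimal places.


Tidal range = High water - Low water
Tidal range = 1.35 - (-2.18)
Tidal range = 3.53 m

3.53


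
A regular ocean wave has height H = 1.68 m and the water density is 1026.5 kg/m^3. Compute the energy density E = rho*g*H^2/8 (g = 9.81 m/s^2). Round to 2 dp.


E = (1/8) * rho * g * H^2
E = (1/8) * 1026.5 * 9.81 * 1.68^2
E = 0.125 * 1026.5 * 9.81 * 2.8224
E = 3552.68 J/m^2

3552.68


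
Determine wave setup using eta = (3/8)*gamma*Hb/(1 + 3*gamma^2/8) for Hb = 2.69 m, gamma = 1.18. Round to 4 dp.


eta = (3/8) * gamma * Hb / (1 + 3*gamma^2/8)
Numerator = (3/8) * 1.18 * 2.69 = 1.190325
Denominator = 1 + 3*1.18^2/8 = 1 + 0.522150 = 1.522150
eta = 1.190325 / 1.522150
eta = 0.7820 m

0.7820


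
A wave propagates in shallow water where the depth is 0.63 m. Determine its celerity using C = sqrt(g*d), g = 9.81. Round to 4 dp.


Using the shallow-water approximation:
C = sqrt(g * d) = sqrt(9.81 * 0.63)
C = sqrt(6.1803)
C = 2.4860 m/s

2.4860


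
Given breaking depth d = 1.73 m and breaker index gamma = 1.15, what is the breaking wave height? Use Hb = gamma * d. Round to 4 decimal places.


Hb = gamma * d
Hb = 1.15 * 1.73
Hb = 1.9895 m

1.9895


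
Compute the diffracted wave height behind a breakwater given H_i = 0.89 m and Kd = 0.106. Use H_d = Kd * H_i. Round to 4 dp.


H_d = Kd * H_i
H_d = 0.106 * 0.89
H_d = 0.0943 m

0.0943


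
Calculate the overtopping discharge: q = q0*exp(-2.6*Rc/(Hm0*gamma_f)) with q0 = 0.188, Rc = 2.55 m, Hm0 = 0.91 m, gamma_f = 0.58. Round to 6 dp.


q = q0 * exp(-2.6 * Rc / (Hm0 * gamma_f))
Exponent = -2.6 * 2.55 / (0.91 * 0.58)
= -2.6 * 2.55 / 0.5278
= -12.561576
exp(-12.561576) = 0.000004
q = 0.188 * 0.000004
q = 0.000001 m^3/s/m

0.000001


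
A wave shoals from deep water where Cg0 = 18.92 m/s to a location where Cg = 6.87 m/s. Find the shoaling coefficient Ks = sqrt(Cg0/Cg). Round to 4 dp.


Ks = sqrt(Cg0 / Cg)
Ks = sqrt(18.92 / 6.87)
Ks = sqrt(2.7540)
Ks = 1.6595

1.6595


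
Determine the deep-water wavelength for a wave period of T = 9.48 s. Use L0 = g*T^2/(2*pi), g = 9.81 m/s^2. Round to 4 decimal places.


L0 = g * T^2 / (2 * pi)
L0 = 9.81 * 9.48^2 / (2 * pi)
L0 = 9.81 * 89.8704 / 6.28319
L0 = 881.6286 / 6.28319
L0 = 140.3156 m

140.3156


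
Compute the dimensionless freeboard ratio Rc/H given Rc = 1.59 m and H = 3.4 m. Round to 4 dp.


Relative freeboard = Rc / H
= 1.59 / 3.4
= 0.4676

0.4676


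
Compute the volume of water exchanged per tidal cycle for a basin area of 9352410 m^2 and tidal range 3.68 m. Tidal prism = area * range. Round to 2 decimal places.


Tidal prism = Area * Tidal range
P = 9352410 * 3.68
P = 34416868.80 m^3

34416868.80


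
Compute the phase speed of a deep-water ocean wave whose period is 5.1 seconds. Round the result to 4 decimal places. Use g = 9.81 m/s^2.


We use the deep-water celerity formula:
C = g * T / (2 * pi)
C = 9.81 * 5.1 / (2 * 3.14159...)
C = 50.031000 / 6.283185
C = 7.9627 m/s

7.9627


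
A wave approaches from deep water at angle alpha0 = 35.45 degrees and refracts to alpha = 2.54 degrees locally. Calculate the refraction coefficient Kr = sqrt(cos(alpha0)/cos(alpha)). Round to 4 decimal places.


Kr = sqrt(cos(alpha0) / cos(alpha))
cos(35.45) = 0.814622
cos(2.54) = 0.999018
Kr = sqrt(0.814622 / 0.999018)
Kr = sqrt(0.815423)
Kr = 0.9030

0.9030


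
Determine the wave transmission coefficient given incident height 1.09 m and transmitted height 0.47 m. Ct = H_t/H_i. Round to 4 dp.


Ct = H_t / H_i
Ct = 0.47 / 1.09
Ct = 0.4312

0.4312


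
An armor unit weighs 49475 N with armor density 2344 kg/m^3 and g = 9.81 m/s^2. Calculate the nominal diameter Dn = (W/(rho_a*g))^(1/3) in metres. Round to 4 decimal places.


V = W / (rho_a * g)
V = 49475 / (2344 * 9.81)
V = 49475 / 22994.64
V = 2.151588 m^3
Dn = V^(1/3) = 2.151588^(1/3)
Dn = 1.2910 m

1.2910


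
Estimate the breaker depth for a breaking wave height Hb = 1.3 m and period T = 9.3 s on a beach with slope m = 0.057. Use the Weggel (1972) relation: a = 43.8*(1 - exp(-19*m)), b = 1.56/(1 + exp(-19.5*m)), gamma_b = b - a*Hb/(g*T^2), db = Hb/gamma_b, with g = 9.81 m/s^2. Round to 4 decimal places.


a = 43.8 * (1 - exp(-19 * m))
exp(-19 * 0.057) = exp(-1.0830) = 0.338578
a = 43.8 * (1 - 0.338578) = 28.970272
b = 1.56 / (1 + exp(-19.5 * m))
exp(-19.5 * 0.057) = exp(-1.1115) = 0.329065
b = 1.56 / (1 + 0.329065) = 1.173757
Hb / (g * T^2) = 1.3 / (9.81 * 9.3^2) = 1.3 / 848.4669 = 0.00153218
gamma_b = b - a * Hb/(g*T^2) = 1.173757 - 28.970272 * 0.00153218 = 1.129370
db = Hb / gamma_b = 1.3 / 1.129370
db = 1.1511 m

1.1511


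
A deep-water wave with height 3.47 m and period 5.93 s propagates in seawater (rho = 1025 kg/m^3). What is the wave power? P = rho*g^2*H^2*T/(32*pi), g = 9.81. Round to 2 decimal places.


P = rho * g^2 * H^2 * T / (32 * pi)
P = 1025 * 9.81^2 * 3.47^2 * 5.93 / (32 * pi)
P = 1025 * 96.2361 * 12.0409 * 5.93 / 100.53096
P = 70060.89 W/m

70060.89


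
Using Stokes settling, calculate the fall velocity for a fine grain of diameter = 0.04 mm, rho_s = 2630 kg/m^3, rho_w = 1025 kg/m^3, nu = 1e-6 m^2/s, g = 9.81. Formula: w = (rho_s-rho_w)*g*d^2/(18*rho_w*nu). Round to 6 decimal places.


w = (rho_s - rho_w) * g * d^2 / (18 * rho_w * nu)
d = 0.04 mm = 0.000040 m
rho_s - rho_w = 2630 - 1025 = 1605
Numerator = 1605 * 9.81 * (0.000040)^2 = 0.000025192080
Denominator = 18 * 1025 * 1e-6 = 0.018450
w = 0.001365 m/s

0.001365


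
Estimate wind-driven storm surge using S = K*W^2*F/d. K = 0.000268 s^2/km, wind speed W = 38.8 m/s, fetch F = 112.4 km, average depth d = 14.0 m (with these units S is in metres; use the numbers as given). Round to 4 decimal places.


S = K * W^2 * F / d
W^2 = 38.8^2 = 1505.44
S = 0.000268 * 1505.44 * 112.4 / 14.0
Numerator = 0.000268 * 1505.44 * 112.4 = 45.348670
S = 45.348670 / 14.0 = 3.2392 m

3.2392


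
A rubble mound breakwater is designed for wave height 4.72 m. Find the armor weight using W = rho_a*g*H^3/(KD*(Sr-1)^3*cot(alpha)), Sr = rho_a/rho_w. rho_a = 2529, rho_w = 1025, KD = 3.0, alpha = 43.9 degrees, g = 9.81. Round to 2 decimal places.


Sr = rho_a / rho_w = 2529 / 1025 = 2.467317
(Sr - 1) = 1.467317
(Sr - 1)^3 = 3.159162
cot(43.9) = 1 / tan(43.9) = 1 / 0.962322 = 1.039154
Numerator = 2529 * 9.81 * 4.72^3 = 2608818.3023
Denominator = 3.0 * 3.159162 * 1.039154 = 9.848565
W = 2608818.3023 / 9.848565
W = 264893.23 N

264893.23


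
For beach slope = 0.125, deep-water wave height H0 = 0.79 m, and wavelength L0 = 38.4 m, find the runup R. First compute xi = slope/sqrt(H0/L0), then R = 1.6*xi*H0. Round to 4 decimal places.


xi = slope / sqrt(H0/L0)
H0/L0 = 0.79/38.4 = 0.020573
sqrt(0.020573) = 0.143433
xi = 0.125 / 0.143433 = 0.871489
R = 1.6 * xi * H0 = 1.6 * 0.871489 * 0.79
R = 1.1016 m

1.1016


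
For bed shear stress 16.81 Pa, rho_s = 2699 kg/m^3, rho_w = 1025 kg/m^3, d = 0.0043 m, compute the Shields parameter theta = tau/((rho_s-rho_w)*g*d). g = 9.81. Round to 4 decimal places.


theta = tau / ((rho_s - rho_w) * g * d)
rho_s - rho_w = 2699 - 1025 = 1674
Denominator = 1674 * 9.81 * 0.0043 = 70.614342
theta = 16.81 / 70.614342
theta = 0.2381

0.2381


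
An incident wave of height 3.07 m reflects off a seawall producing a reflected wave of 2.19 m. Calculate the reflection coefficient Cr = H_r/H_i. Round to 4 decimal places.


Cr = H_r / H_i
Cr = 2.19 / 3.07
Cr = 0.7134

0.7134


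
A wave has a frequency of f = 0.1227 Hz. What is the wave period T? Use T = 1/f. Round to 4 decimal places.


T = 1 / f
T = 1 / 0.1227
T = 8.1500 s

8.1500


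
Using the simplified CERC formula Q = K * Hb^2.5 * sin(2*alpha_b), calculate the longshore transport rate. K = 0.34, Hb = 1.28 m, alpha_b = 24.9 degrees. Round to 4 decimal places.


Q = K * Hb^2.5 * sin(2 * alpha_b)
Hb^2.5 = 1.28^2.5 = 1.853638
sin(2 * 24.9) = sin(49.8) = 0.763796
Q = 0.34 * 1.853638 * 0.763796
Q = 0.4814 m^3/s

0.4814


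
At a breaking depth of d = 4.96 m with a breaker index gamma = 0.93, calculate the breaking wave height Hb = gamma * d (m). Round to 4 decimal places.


Hb = gamma * d
Hb = 0.93 * 4.96
Hb = 4.6128 m

4.6128


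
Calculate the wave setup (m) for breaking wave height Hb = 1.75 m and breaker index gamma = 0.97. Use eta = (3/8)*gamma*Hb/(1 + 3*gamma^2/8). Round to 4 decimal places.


eta = (3/8) * gamma * Hb / (1 + 3*gamma^2/8)
Numerator = (3/8) * 0.97 * 1.75 = 0.636563
Denominator = 1 + 3*0.97^2/8 = 1 + 0.352838 = 1.352838
eta = 0.636563 / 1.352838
eta = 0.4705 m

0.4705


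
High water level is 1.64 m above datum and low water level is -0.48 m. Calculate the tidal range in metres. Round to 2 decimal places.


Tidal range = High water - Low water
Tidal range = 1.64 - (-0.48)
Tidal range = 2.12 m

2.12


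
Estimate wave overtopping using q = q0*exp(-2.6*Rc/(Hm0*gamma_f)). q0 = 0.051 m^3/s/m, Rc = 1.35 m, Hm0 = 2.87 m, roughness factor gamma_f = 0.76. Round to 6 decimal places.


q = q0 * exp(-2.6 * Rc / (Hm0 * gamma_f))
Exponent = -2.6 * 1.35 / (2.87 * 0.76)
= -2.6 * 1.35 / 2.1812
= -1.609206
exp(-1.609206) = 0.200046
q = 0.051 * 0.200046
q = 0.010202 m^3/s/m

0.010202


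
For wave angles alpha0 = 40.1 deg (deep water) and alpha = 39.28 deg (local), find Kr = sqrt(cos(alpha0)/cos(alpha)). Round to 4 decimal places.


Kr = sqrt(cos(alpha0) / cos(alpha))
cos(40.1) = 0.764921
cos(39.28) = 0.774061
Kr = sqrt(0.764921 / 0.774061)
Kr = sqrt(0.988192)
Kr = 0.9941

0.9941


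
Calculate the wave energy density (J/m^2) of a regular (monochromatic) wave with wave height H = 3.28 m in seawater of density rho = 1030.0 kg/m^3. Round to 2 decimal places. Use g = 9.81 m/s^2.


E = (1/8) * rho * g * H^2
E = (1/8) * 1030.0 * 9.81 * 3.28^2
E = 0.125 * 1030.0 * 9.81 * 10.7584
E = 13588.26 J/m^2

13588.26


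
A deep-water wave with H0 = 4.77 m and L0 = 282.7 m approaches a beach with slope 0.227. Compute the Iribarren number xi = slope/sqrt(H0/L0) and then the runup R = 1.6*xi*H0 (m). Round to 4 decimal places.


xi = slope / sqrt(H0/L0)
H0/L0 = 4.77/282.7 = 0.016873
sqrt(0.016873) = 0.129896
xi = 0.227 / 0.129896 = 1.747550
R = 1.6 * xi * H0 = 1.6 * 1.747550 * 4.77
R = 13.3373 m

13.3373


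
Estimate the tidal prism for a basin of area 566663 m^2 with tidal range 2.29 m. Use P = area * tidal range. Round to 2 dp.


Tidal prism = Area * Tidal range
P = 566663 * 2.29
P = 1297658.27 m^3

1297658.27


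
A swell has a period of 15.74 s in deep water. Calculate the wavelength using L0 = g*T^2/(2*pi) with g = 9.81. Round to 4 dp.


L0 = g * T^2 / (2 * pi)
L0 = 9.81 * 15.74^2 / (2 * pi)
L0 = 9.81 * 247.7476 / 6.28319
L0 = 2430.4040 / 6.28319
L0 = 386.8108 m

386.8108


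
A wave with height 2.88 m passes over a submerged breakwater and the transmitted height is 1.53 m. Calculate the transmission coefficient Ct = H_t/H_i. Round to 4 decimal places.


Ct = H_t / H_i
Ct = 1.53 / 2.88
Ct = 0.5313

0.5313


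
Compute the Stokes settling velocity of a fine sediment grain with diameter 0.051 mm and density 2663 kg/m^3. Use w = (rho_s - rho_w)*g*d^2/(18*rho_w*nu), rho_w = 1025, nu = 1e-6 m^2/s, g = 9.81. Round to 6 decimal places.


w = (rho_s - rho_w) * g * d^2 / (18 * rho_w * nu)
d = 0.051 mm = 0.000051 m
rho_s - rho_w = 2663 - 1025 = 1638
Numerator = 1638 * 9.81 * (0.000051)^2 = 0.000041794897
Denominator = 18 * 1025 * 1e-6 = 0.018450
w = 0.002265 m/s

0.002265


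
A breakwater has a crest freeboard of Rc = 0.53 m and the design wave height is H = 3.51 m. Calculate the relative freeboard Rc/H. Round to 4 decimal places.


Relative freeboard = Rc / H
= 0.53 / 3.51
= 0.1510

0.1510


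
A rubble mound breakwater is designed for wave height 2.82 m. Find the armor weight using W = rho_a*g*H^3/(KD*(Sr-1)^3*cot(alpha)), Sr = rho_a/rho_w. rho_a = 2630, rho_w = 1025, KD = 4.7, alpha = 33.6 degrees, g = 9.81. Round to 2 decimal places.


Sr = rho_a / rho_w = 2630 / 1025 = 2.565854
(Sr - 1) = 1.565854
(Sr - 1)^3 = 3.839313
cot(33.6) = 1 / tan(33.6) = 1 / 0.664398 = 1.505121
Numerator = 2630 * 9.81 * 2.82^3 = 578591.5421
Denominator = 4.7 * 3.839313 * 1.505121 = 27.159564
W = 578591.5421 / 27.159564
W = 21303.42 N

21303.42


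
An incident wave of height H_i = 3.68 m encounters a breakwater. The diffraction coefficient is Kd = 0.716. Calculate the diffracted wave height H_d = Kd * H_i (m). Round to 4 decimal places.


H_d = Kd * H_i
H_d = 0.716 * 3.68
H_d = 2.6349 m

2.6349


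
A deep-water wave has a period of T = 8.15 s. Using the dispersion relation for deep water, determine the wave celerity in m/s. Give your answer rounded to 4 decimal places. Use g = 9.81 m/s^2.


We use the deep-water celerity formula:
C = g * T / (2 * pi)
C = 9.81 * 8.15 / (2 * 3.14159...)
C = 79.951500 / 6.283185
C = 12.7247 m/s

12.7247


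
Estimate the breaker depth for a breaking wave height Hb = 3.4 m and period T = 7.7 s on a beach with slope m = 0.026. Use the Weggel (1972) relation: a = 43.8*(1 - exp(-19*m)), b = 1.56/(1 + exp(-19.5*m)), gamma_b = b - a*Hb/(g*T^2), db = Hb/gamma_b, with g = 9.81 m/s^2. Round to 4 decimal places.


a = 43.8 * (1 - exp(-19 * m))
exp(-19 * 0.026) = exp(-0.4940) = 0.610181
a = 43.8 * (1 - 0.610181) = 17.074082
b = 1.56 / (1 + exp(-19.5 * m))
exp(-19.5 * 0.026) = exp(-0.5070) = 0.602300
b = 1.56 / (1 + 0.602300) = 0.973601
Hb / (g * T^2) = 3.4 / (9.81 * 7.7^2) = 3.4 / 581.6349 = 0.00584559
gamma_b = b - a * Hb/(g*T^2) = 0.973601 - 17.074082 * 0.00584559 = 0.873792
db = Hb / gamma_b = 3.4 / 0.873792
db = 3.8911 m

3.8911


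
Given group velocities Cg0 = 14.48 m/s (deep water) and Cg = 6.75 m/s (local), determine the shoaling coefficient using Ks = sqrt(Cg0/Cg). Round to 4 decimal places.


Ks = sqrt(Cg0 / Cg)
Ks = sqrt(14.48 / 6.75)
Ks = sqrt(2.1452)
Ks = 1.4646

1.4646


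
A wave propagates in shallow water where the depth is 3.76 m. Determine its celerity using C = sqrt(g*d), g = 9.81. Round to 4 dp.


Using the shallow-water approximation:
C = sqrt(g * d) = sqrt(9.81 * 3.76)
C = sqrt(36.8856)
C = 6.0734 m/s

6.0734


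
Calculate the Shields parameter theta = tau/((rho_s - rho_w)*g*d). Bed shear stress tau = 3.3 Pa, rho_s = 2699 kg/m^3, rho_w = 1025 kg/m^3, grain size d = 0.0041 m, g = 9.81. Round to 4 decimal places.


theta = tau / ((rho_s - rho_w) * g * d)
rho_s - rho_w = 2699 - 1025 = 1674
Denominator = 1674 * 9.81 * 0.0041 = 67.329954
theta = 3.3 / 67.329954
theta = 0.0490

0.0490


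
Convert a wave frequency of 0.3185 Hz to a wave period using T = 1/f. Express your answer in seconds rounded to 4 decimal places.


T = 1 / f
T = 1 / 0.3185
T = 3.1397 s

3.1397


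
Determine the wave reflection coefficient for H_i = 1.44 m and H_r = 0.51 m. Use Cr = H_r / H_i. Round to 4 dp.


Cr = H_r / H_i
Cr = 0.51 / 1.44
Cr = 0.3542

0.3542


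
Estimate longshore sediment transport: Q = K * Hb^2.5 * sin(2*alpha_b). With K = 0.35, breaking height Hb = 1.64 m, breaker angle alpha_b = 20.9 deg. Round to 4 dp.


Q = K * Hb^2.5 * sin(2 * alpha_b)
Hb^2.5 = 1.64^2.5 = 3.444369
sin(2 * 20.9) = sin(41.8) = 0.666532
Q = 0.35 * 3.444369 * 0.666532
Q = 0.8035 m^3/s

0.8035


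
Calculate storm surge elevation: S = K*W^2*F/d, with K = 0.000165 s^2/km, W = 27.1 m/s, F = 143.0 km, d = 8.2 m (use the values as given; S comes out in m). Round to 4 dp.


S = K * W^2 * F / d
W^2 = 27.1^2 = 734.41
S = 0.000165 * 734.41 * 143.0 / 8.2
Numerator = 0.000165 * 734.41 * 143.0 = 17.328404
S = 17.328404 / 8.2 = 2.1132 m

2.1132


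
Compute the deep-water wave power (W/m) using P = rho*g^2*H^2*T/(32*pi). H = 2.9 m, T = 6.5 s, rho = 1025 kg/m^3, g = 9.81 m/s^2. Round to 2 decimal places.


P = rho * g^2 * H^2 * T / (32 * pi)
P = 1025 * 9.81^2 * 2.9^2 * 6.5 / (32 * pi)
P = 1025 * 96.2361 * 8.4100 * 6.5 / 100.53096
P = 53637.85 W/m

53637.85


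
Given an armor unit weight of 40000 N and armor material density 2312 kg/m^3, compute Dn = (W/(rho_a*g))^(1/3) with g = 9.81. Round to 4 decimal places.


V = W / (rho_a * g)
V = 40000 / (2312 * 9.81)
V = 40000 / 22680.72
V = 1.763612 m^3
Dn = V^(1/3) = 1.763612^(1/3)
Dn = 1.2082 m

1.2082


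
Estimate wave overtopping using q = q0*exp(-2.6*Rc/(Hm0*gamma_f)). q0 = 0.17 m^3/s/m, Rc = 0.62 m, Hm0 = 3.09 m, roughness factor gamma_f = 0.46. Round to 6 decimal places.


q = q0 * exp(-2.6 * Rc / (Hm0 * gamma_f))
Exponent = -2.6 * 0.62 / (3.09 * 0.46)
= -2.6 * 0.62 / 1.4214
= -1.134093
exp(-1.134093) = 0.321714
q = 0.17 * 0.321714
q = 0.054691 m^3/s/m

0.054691


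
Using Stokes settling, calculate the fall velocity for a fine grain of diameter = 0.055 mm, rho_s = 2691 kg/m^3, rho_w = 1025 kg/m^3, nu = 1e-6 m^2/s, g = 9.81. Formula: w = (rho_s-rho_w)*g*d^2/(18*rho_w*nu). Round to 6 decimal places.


w = (rho_s - rho_w) * g * d^2 / (18 * rho_w * nu)
d = 0.055 mm = 0.000055 m
rho_s - rho_w = 2691 - 1025 = 1666
Numerator = 1666 * 9.81 * (0.000055)^2 = 0.000049438967
Denominator = 18 * 1025 * 1e-6 = 0.018450
w = 0.002680 m/s

0.002680


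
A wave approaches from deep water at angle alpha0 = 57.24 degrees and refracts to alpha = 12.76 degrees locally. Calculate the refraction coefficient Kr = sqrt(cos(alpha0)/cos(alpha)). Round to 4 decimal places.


Kr = sqrt(cos(alpha0) / cos(alpha))
cos(57.24) = 0.541121
cos(12.76) = 0.975304
Kr = sqrt(0.541121 / 0.975304)
Kr = sqrt(0.554823)
Kr = 0.7449

0.7449


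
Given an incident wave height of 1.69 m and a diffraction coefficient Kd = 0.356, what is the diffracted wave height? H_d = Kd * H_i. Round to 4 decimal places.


H_d = Kd * H_i
H_d = 0.356 * 1.69
H_d = 0.6016 m

0.6016


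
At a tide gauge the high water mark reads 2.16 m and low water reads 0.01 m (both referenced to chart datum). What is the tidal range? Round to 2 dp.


Tidal range = High water - Low water
Tidal range = 2.16 - (0.01)
Tidal range = 2.15 m

2.15


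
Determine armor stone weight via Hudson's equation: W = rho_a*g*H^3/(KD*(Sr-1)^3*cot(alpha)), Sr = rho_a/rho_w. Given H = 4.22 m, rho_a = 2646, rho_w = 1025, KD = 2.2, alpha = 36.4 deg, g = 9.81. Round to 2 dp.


Sr = rho_a / rho_w = 2646 / 1025 = 2.581463
(Sr - 1) = 1.581463
(Sr - 1)^3 = 3.955282
cot(36.4) = 1 / tan(36.4) = 1 / 0.737264 = 1.356367
Numerator = 2646 * 9.81 * 4.22^3 = 1950725.6751
Denominator = 2.2 * 3.955282 * 1.356367 = 11.802591
W = 1950725.6751 / 11.802591
W = 165279.45 N

165279.45


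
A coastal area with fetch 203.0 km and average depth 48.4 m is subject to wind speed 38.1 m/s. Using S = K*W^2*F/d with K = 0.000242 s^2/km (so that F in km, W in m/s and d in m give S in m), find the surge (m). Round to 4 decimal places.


S = K * W^2 * F / d
W^2 = 38.1^2 = 1451.61
S = 0.000242 * 1451.61 * 203.0 / 48.4
Numerator = 0.000242 * 1451.61 * 203.0 = 71.311793
S = 71.311793 / 48.4 = 1.4734 m

1.4734


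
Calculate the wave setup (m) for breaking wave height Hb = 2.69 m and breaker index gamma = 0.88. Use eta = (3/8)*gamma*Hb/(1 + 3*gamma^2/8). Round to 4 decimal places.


eta = (3/8) * gamma * Hb / (1 + 3*gamma^2/8)
Numerator = (3/8) * 0.88 * 2.69 = 0.887700
Denominator = 1 + 3*0.88^2/8 = 1 + 0.290400 = 1.290400
eta = 0.887700 / 1.290400
eta = 0.6879 m

0.6879


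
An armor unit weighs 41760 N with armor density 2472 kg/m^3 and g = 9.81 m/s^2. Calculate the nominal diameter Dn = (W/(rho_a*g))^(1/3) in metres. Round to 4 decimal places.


V = W / (rho_a * g)
V = 41760 / (2472 * 9.81)
V = 41760 / 24250.32
V = 1.722039 m^3
Dn = V^(1/3) = 1.722039^(1/3)
Dn = 1.1986 m

1.1986


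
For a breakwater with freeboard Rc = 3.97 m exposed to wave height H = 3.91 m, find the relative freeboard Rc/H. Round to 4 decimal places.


Relative freeboard = Rc / H
= 3.97 / 3.91
= 1.0153

1.0153


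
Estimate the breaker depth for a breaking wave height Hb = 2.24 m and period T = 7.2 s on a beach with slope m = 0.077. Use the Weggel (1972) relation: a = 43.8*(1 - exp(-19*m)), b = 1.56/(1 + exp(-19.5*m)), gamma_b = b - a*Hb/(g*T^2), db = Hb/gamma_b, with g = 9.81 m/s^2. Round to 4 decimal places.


a = 43.8 * (1 - exp(-19 * m))
exp(-19 * 0.077) = exp(-1.4630) = 0.231541
a = 43.8 * (1 - 0.231541) = 33.658521
b = 1.56 / (1 + exp(-19.5 * m))
exp(-19.5 * 0.077) = exp(-1.5015) = 0.222796
b = 1.56 / (1 + 0.222796) = 1.275765
Hb / (g * T^2) = 2.24 / (9.81 * 7.2^2) = 2.24 / 508.5504 = 0.00440468
gamma_b = b - a * Hb/(g*T^2) = 1.275765 - 33.658521 * 0.00440468 = 1.127510
db = Hb / gamma_b = 2.24 / 1.127510
db = 1.9867 m

1.9867


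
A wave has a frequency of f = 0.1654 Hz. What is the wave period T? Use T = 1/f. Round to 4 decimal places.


T = 1 / f
T = 1 / 0.1654
T = 6.0459 s

6.0459


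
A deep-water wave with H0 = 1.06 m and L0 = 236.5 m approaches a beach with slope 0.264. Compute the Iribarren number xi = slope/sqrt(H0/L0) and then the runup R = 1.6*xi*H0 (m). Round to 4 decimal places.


xi = slope / sqrt(H0/L0)
H0/L0 = 1.06/236.5 = 0.004482
sqrt(0.004482) = 0.066948
xi = 0.264 / 0.066948 = 3.943361
R = 1.6 * xi * H0 = 1.6 * 3.943361 * 1.06
R = 6.6879 m

6.6879


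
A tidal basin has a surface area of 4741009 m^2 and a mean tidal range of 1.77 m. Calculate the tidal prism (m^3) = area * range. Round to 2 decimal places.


Tidal prism = Area * Tidal range
P = 4741009 * 1.77
P = 8391585.93 m^3

8391585.93


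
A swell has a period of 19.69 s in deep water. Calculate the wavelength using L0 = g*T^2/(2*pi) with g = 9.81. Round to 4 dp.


L0 = g * T^2 / (2 * pi)
L0 = 9.81 * 19.69^2 / (2 * pi)
L0 = 9.81 * 387.6961 / 6.28319
L0 = 3803.2987 / 6.28319
L0 = 605.3138 m

605.3138


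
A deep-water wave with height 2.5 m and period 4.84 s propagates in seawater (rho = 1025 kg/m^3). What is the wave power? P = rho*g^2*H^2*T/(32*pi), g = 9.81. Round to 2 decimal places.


P = rho * g^2 * H^2 * T / (32 * pi)
P = 1025 * 9.81^2 * 2.5^2 * 4.84 / (32 * pi)
P = 1025 * 96.2361 * 6.2500 * 4.84 / 100.53096
P = 29681.61 W/m

29681.61


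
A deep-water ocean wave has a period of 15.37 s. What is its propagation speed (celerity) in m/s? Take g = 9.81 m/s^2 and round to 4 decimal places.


We use the deep-water celerity formula:
C = g * T / (2 * pi)
C = 9.81 * 15.37 / (2 * 3.14159...)
C = 150.779700 / 6.283185
C = 23.9973 m/s

23.9973


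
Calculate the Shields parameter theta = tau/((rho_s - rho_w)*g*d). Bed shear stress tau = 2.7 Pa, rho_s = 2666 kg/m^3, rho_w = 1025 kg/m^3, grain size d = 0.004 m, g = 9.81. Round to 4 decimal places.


theta = tau / ((rho_s - rho_w) * g * d)
rho_s - rho_w = 2666 - 1025 = 1641
Denominator = 1641 * 9.81 * 0.004 = 64.392840
theta = 2.7 / 64.392840
theta = 0.0419

0.0419


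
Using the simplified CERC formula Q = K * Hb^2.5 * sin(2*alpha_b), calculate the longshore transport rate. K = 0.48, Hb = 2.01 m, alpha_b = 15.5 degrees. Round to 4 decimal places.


Q = K * Hb^2.5 * sin(2 * alpha_b)
Hb^2.5 = 2.01^2.5 = 5.727830
sin(2 * 15.5) = sin(31.0) = 0.515038
Q = 0.48 * 5.727830 * 0.515038
Q = 1.4160 m^3/s

1.4160


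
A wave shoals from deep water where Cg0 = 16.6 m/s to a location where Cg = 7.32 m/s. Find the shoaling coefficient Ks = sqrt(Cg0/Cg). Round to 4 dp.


Ks = sqrt(Cg0 / Cg)
Ks = sqrt(16.6 / 7.32)
Ks = sqrt(2.2678)
Ks = 1.5059

1.5059


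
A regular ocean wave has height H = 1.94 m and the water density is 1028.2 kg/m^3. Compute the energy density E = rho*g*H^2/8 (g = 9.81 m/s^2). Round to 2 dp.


E = (1/8) * rho * g * H^2
E = (1/8) * 1028.2 * 9.81 * 1.94^2
E = 0.125 * 1028.2 * 9.81 * 3.7636
E = 4745.26 J/m^2

4745.26


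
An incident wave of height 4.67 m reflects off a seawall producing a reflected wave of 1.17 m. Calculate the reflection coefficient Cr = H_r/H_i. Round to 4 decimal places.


Cr = H_r / H_i
Cr = 1.17 / 4.67
Cr = 0.2505

0.2505


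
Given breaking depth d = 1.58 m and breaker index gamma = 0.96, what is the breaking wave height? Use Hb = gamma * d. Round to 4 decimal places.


Hb = gamma * d
Hb = 0.96 * 1.58
Hb = 1.5168 m

1.5168


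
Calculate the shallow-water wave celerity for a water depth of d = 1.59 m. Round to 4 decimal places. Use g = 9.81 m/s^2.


Using the shallow-water approximation:
C = sqrt(g * d) = sqrt(9.81 * 1.59)
C = sqrt(15.5979)
C = 3.9494 m/s

3.9494


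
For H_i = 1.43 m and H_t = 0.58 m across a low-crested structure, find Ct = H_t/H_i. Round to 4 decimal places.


Ct = H_t / H_i
Ct = 0.58 / 1.43
Ct = 0.4056

0.4056


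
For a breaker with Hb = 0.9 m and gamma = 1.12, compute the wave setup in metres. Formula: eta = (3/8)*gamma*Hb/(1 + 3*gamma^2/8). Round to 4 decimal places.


eta = (3/8) * gamma * Hb / (1 + 3*gamma^2/8)
Numerator = (3/8) * 1.12 * 0.9 = 0.378000
Denominator = 1 + 3*1.12^2/8 = 1 + 0.470400 = 1.470400
eta = 0.378000 / 1.470400
eta = 0.2571 m

0.2571


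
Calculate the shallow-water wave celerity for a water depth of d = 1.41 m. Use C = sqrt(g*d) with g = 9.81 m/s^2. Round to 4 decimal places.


Using the shallow-water approximation:
C = sqrt(g * d) = sqrt(9.81 * 1.41)
C = sqrt(13.8321)
C = 3.7192 m/s

3.7192


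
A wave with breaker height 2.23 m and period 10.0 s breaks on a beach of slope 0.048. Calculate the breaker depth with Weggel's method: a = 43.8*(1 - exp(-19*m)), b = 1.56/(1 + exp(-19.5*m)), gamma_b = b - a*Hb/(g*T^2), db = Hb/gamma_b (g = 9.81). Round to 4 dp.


a = 43.8 * (1 - exp(-19 * m))
exp(-19 * 0.048) = exp(-0.9120) = 0.401720
a = 43.8 * (1 - 0.401720) = 26.204665
b = 1.56 / (1 + exp(-19.5 * m))
exp(-19.5 * 0.048) = exp(-0.9360) = 0.392193
b = 1.56 / (1 + 0.392193) = 1.120534
Hb / (g * T^2) = 2.23 / (9.81 * 10.0^2) = 2.23 / 981.0000 = 0.00227319
gamma_b = b - a * Hb/(g*T^2) = 1.120534 - 26.204665 * 0.00227319 = 1.060966
db = Hb / gamma_b = 2.23 / 1.060966
db = 2.1019 m

2.1019


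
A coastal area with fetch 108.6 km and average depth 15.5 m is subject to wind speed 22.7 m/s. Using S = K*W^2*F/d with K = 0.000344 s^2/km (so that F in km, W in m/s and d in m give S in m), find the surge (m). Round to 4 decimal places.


S = K * W^2 * F / d
W^2 = 22.7^2 = 515.29
S = 0.000344 * 515.29 * 108.6 / 15.5
Numerator = 0.000344 * 515.29 * 108.6 = 19.250410
S = 19.250410 / 15.5 = 1.2420 m

1.2420


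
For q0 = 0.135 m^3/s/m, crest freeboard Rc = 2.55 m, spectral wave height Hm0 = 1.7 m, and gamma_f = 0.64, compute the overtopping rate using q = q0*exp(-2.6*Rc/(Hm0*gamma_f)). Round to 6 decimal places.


q = q0 * exp(-2.6 * Rc / (Hm0 * gamma_f))
Exponent = -2.6 * 2.55 / (1.7 * 0.64)
= -2.6 * 2.55 / 1.0880
= -6.093750
exp(-6.093750) = 0.002257
q = 0.135 * 0.002257
q = 0.000305 m^3/s/m

0.000305


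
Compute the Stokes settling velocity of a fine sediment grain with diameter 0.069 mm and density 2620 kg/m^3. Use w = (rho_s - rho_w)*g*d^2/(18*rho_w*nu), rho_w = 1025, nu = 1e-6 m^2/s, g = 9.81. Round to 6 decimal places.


w = (rho_s - rho_w) * g * d^2 / (18 * rho_w * nu)
d = 0.069 mm = 0.000069 m
rho_s - rho_w = 2620 - 1025 = 1595
Numerator = 1595 * 9.81 * (0.000069)^2 = 0.000074495129
Denominator = 18 * 1025 * 1e-6 = 0.018450
w = 0.004038 m/s

0.004038


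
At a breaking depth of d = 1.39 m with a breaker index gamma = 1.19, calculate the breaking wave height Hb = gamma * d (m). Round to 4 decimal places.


Hb = gamma * d
Hb = 1.19 * 1.39
Hb = 1.6541 m

1.6541


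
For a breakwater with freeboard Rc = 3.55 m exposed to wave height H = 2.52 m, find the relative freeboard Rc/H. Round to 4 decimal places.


Relative freeboard = Rc / H
= 3.55 / 2.52
= 1.4087

1.4087


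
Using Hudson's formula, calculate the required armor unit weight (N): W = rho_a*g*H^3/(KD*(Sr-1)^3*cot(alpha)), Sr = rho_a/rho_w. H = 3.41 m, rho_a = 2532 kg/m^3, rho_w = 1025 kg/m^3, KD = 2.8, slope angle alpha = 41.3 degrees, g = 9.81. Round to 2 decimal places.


Sr = rho_a / rho_w = 2532 / 1025 = 2.470244
(Sr - 1) = 1.470244
(Sr - 1)^3 = 3.178104
cot(41.3) = 1 / tan(41.3) = 1 / 0.878521 = 1.138276
Numerator = 2532 * 9.81 * 3.41^3 = 984908.4097
Denominator = 2.8 * 3.178104 * 1.138276 = 10.129169
W = 984908.4097 / 10.129169
W = 97234.87 N

97234.87


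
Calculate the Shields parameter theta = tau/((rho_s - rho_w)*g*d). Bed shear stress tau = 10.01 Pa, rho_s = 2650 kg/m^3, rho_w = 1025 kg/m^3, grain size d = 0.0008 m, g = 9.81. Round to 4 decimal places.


theta = tau / ((rho_s - rho_w) * g * d)
rho_s - rho_w = 2650 - 1025 = 1625
Denominator = 1625 * 9.81 * 0.0008 = 12.753000
theta = 10.01 / 12.753000
theta = 0.7849

0.7849


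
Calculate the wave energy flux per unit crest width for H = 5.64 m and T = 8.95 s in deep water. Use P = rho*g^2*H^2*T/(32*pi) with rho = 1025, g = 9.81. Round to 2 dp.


P = rho * g^2 * H^2 * T / (32 * pi)
P = 1025 * 9.81^2 * 5.64^2 * 8.95 / (32 * pi)
P = 1025 * 96.2361 * 31.8096 * 8.95 / 100.53096
P = 279346.52 W/m

279346.52


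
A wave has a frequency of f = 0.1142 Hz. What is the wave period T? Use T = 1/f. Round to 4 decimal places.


T = 1 / f
T = 1 / 0.1142
T = 8.7566 s

8.7566


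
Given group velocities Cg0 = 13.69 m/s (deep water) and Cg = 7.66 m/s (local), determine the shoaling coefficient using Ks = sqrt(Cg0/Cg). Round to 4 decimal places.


Ks = sqrt(Cg0 / Cg)
Ks = sqrt(13.69 / 7.66)
Ks = sqrt(1.7872)
Ks = 1.3369

1.3369


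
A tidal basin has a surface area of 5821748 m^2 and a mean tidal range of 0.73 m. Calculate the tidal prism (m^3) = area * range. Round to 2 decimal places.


Tidal prism = Area * Tidal range
P = 5821748 * 0.73
P = 4249876.04 m^3

4249876.04


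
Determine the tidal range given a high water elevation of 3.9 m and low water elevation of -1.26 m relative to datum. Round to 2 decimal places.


Tidal range = High water - Low water
Tidal range = 3.9 - (-1.26)
Tidal range = 5.16 m

5.16


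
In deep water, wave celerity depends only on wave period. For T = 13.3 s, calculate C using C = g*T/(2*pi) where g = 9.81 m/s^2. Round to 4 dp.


We use the deep-water celerity formula:
C = g * T / (2 * pi)
C = 9.81 * 13.3 / (2 * 3.14159...)
C = 130.473000 / 6.283185
C = 20.7654 m/s

20.7654


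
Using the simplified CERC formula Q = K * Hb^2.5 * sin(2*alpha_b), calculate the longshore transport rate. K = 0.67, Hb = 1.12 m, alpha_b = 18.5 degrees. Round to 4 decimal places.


Q = K * Hb^2.5 * sin(2 * alpha_b)
Hb^2.5 = 1.12^2.5 = 1.327532
sin(2 * 18.5) = sin(37.0) = 0.601815
Q = 0.67 * 1.327532 * 0.601815
Q = 0.5353 m^3/s

0.5353


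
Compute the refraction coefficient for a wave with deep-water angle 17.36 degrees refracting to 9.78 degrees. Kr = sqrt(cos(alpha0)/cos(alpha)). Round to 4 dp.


Kr = sqrt(cos(alpha0) / cos(alpha))
cos(17.36) = 0.954449
cos(9.78) = 0.985467
Kr = sqrt(0.954449 / 0.985467)
Kr = sqrt(0.968524)
Kr = 0.9841

0.9841


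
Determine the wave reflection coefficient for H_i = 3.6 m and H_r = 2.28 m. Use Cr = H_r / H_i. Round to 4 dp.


Cr = H_r / H_i
Cr = 2.28 / 3.6
Cr = 0.6333

0.6333


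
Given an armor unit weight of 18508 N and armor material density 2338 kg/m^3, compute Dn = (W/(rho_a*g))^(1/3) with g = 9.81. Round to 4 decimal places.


V = W / (rho_a * g)
V = 18508 / (2338 * 9.81)
V = 18508 / 22935.78
V = 0.806949 m^3
Dn = V^(1/3) = 0.806949^(1/3)
Dn = 0.9310 m

0.9310


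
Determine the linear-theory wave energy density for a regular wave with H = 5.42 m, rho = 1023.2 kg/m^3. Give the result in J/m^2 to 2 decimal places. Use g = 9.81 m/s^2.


E = (1/8) * rho * g * H^2
E = (1/8) * 1023.2 * 9.81 * 5.42^2
E = 0.125 * 1023.2 * 9.81 * 29.3764
E = 36858.54 J/m^2

36858.54


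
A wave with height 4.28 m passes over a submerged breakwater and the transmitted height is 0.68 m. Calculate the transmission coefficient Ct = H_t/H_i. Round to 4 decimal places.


Ct = H_t / H_i
Ct = 0.68 / 4.28
Ct = 0.1589

0.1589


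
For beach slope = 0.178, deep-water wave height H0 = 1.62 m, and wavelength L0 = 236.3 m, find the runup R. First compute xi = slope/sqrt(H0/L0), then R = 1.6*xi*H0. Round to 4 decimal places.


xi = slope / sqrt(H0/L0)
H0/L0 = 1.62/236.3 = 0.006856
sqrt(0.006856) = 0.082799
xi = 0.178 / 0.082799 = 2.149782
R = 1.6 * xi * H0 = 1.6 * 2.149782 * 1.62
R = 5.5722 m

5.5722


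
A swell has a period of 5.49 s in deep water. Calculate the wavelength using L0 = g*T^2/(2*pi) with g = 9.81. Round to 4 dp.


L0 = g * T^2 / (2 * pi)
L0 = 9.81 * 5.49^2 / (2 * pi)
L0 = 9.81 * 30.1401 / 6.28319
L0 = 295.6744 / 6.28319
L0 = 47.0580 m

47.0580


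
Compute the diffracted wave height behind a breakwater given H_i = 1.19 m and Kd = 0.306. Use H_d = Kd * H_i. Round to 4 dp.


H_d = Kd * H_i
H_d = 0.306 * 1.19
H_d = 0.3641 m

0.3641


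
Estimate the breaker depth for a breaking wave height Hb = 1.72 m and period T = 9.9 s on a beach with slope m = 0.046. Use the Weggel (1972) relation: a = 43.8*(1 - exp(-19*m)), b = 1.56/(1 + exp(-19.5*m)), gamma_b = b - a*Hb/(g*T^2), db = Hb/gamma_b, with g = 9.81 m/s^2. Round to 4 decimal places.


a = 43.8 * (1 - exp(-19 * m))
exp(-19 * 0.046) = exp(-0.8740) = 0.417279
a = 43.8 * (1 - 0.417279) = 25.523176
b = 1.56 / (1 + exp(-19.5 * m))
exp(-19.5 * 0.046) = exp(-0.8970) = 0.407791
b = 1.56 / (1 + 0.407791) = 1.108119
Hb / (g * T^2) = 1.72 / (9.81 * 9.9^2) = 1.72 / 961.4781 = 0.00178891
gamma_b = b - a * Hb/(g*T^2) = 1.108119 - 25.523176 * 0.00178891 = 1.062460
db = Hb / gamma_b = 1.72 / 1.062460
db = 1.6189 m

1.6189


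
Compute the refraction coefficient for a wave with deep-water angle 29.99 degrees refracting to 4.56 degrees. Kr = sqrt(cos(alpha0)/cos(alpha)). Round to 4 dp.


Kr = sqrt(cos(alpha0) / cos(alpha))
cos(29.99) = 0.866113
cos(4.56) = 0.996835
Kr = sqrt(0.866113 / 0.996835)
Kr = sqrt(0.868863)
Kr = 0.9321

0.9321


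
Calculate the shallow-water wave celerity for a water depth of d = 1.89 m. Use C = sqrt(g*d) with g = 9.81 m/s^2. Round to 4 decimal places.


Using the shallow-water approximation:
C = sqrt(g * d) = sqrt(9.81 * 1.89)
C = sqrt(18.5409)
C = 4.3059 m/s

4.3059


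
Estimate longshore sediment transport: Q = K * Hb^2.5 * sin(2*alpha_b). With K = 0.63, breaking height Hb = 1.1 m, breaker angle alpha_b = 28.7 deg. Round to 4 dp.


Q = K * Hb^2.5 * sin(2 * alpha_b)
Hb^2.5 = 1.1^2.5 = 1.269059
sin(2 * 28.7) = sin(57.4) = 0.842452
Q = 0.63 * 1.269059 * 0.842452
Q = 0.6735 m^3/s

0.6735


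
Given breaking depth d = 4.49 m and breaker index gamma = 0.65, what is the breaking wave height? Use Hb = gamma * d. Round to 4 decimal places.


Hb = gamma * d
Hb = 0.65 * 4.49
Hb = 2.9185 m

2.9185


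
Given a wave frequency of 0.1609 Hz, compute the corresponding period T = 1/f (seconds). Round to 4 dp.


T = 1 / f
T = 1 / 0.1609
T = 6.2150 s

6.2150


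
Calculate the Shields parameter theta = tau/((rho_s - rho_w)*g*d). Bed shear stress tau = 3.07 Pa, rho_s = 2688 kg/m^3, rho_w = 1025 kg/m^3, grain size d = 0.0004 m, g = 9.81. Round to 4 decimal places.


theta = tau / ((rho_s - rho_w) * g * d)
rho_s - rho_w = 2688 - 1025 = 1663
Denominator = 1663 * 9.81 * 0.0004 = 6.525612
theta = 3.07 / 6.525612
theta = 0.4705

0.4705


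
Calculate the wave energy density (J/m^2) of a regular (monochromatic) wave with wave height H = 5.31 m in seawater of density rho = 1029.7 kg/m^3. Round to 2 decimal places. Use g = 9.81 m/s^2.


E = (1/8) * rho * g * H^2
E = (1/8) * 1029.7 * 9.81 * 5.31^2
E = 0.125 * 1029.7 * 9.81 * 28.1961
E = 35602.36 J/m^2

35602.36


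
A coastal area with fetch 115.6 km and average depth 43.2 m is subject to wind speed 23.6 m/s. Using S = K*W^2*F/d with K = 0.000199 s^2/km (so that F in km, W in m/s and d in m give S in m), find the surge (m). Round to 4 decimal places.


S = K * W^2 * F / d
W^2 = 23.6^2 = 556.96
S = 0.000199 * 556.96 * 115.6 / 43.2
Numerator = 0.000199 * 556.96 * 115.6 = 12.812531
S = 12.812531 / 43.2 = 0.2966 m

0.2966


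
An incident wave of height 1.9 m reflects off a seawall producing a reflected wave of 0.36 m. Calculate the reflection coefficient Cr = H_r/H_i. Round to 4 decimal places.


Cr = H_r / H_i
Cr = 0.36 / 1.9
Cr = 0.1895

0.1895


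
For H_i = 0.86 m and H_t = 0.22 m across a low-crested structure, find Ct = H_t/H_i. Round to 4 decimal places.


Ct = H_t / H_i
Ct = 0.22 / 0.86
Ct = 0.2558

0.2558


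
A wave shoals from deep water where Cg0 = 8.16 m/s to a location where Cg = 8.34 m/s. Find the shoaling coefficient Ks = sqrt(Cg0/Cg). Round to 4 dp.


Ks = sqrt(Cg0 / Cg)
Ks = sqrt(8.16 / 8.34)
Ks = sqrt(0.9784)
Ks = 0.9891

0.9891


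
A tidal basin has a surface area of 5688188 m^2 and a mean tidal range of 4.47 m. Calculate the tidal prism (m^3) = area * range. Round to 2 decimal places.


Tidal prism = Area * Tidal range
P = 5688188 * 4.47
P = 25426200.36 m^3

25426200.36


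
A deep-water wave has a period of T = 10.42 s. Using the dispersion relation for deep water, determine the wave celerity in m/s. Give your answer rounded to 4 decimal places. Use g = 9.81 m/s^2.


We use the deep-water celerity formula:
C = g * T / (2 * pi)
C = 9.81 * 10.42 / (2 * 3.14159...)
C = 102.220200 / 6.283185
C = 16.2689 m/s

16.2689


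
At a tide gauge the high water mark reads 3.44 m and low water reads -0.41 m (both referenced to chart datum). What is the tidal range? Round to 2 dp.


Tidal range = High water - Low water
Tidal range = 3.44 - (-0.41)
Tidal range = 3.85 m

3.85


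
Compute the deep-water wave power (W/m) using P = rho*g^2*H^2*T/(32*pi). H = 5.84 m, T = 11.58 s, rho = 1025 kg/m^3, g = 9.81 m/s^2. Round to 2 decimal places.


P = rho * g^2 * H^2 * T / (32 * pi)
P = 1025 * 9.81^2 * 5.84^2 * 11.58 / (32 * pi)
P = 1025 * 96.2361 * 34.1056 * 11.58 / 100.53096
P = 387521.93 W/m

387521.93


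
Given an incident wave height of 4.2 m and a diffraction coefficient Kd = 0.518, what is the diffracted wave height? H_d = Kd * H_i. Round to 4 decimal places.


H_d = Kd * H_i
H_d = 0.518 * 4.2
H_d = 2.1756 m

2.1756


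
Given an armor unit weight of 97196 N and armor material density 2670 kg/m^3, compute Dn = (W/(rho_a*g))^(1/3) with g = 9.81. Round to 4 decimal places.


V = W / (rho_a * g)
V = 97196 / (2670 * 9.81)
V = 97196 / 26192.70
V = 3.710805 m^3
Dn = V^(1/3) = 3.710805^(1/3)
Dn = 1.5482 m

1.5482


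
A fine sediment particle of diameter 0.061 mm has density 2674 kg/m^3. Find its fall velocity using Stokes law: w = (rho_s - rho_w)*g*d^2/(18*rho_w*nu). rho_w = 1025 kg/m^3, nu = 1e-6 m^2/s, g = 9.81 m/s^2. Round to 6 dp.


w = (rho_s - rho_w) * g * d^2 / (18 * rho_w * nu)
d = 0.061 mm = 0.000061 m
rho_s - rho_w = 2674 - 1025 = 1649
Numerator = 1649 * 9.81 * (0.000061)^2 = 0.000060193463
Denominator = 18 * 1025 * 1e-6 = 0.018450
w = 0.003263 m/s

0.003263


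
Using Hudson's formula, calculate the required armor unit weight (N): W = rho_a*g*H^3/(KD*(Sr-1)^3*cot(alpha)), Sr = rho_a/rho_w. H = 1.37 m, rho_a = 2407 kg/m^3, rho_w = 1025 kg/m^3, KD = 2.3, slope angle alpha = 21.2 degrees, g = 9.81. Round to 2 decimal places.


Sr = rho_a / rho_w = 2407 / 1025 = 2.348293
(Sr - 1) = 1.348293
(Sr - 1)^3 = 2.451052
cot(21.2) = 1 / tan(21.2) = 1 / 0.387874 = 2.578154
Numerator = 2407 * 9.81 * 1.37^3 = 60716.5098
Denominator = 2.3 * 2.451052 * 2.578154 = 14.534136
W = 60716.5098 / 14.534136
W = 4177.51 N

4177.51


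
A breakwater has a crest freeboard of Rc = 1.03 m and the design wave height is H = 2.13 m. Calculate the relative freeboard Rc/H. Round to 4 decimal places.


Relative freeboard = Rc / H
= 1.03 / 2.13
= 0.4836

0.4836


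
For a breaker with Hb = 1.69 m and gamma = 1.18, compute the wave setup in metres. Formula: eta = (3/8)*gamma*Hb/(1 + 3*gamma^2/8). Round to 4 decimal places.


eta = (3/8) * gamma * Hb / (1 + 3*gamma^2/8)
Numerator = (3/8) * 1.18 * 1.69 = 0.747825
Denominator = 1 + 3*1.18^2/8 = 1 + 0.522150 = 1.522150
eta = 0.747825 / 1.522150
eta = 0.4913 m

0.4913
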